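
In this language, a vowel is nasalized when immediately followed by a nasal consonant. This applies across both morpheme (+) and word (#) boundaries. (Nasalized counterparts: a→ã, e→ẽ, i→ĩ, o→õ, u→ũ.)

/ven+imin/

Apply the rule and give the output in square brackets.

[vẽn+ĩmĩn]

/e/ before nasal /n/ → [ẽ]
/i/ before nasal /m/ → [ĩ]
/i/ before nasal /n/ → [ĩ]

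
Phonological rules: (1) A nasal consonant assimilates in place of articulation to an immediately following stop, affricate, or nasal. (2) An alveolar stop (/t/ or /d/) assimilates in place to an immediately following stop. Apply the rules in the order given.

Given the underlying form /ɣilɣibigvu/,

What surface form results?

Rule 1: no segment meets the rule's conditions; no change.
After rule 1: ɣilɣibigvu
Rule 2: no segment meets the rule's conditions; no change.

[ɣilɣibigvu]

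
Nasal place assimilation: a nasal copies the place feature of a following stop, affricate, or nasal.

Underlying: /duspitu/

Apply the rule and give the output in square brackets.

no segment meets the rule's conditions; no change.

[duspitu]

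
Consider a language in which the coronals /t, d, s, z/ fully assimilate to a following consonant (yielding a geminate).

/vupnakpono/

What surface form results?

no segment meets the rule's conditions; no change.

[vupnakpono]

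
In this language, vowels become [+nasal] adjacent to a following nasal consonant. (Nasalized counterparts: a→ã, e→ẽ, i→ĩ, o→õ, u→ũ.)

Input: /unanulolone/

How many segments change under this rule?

3

/u/ before nasal /n/ → [ũ]
/a/ before nasal /n/ → [ã]
/o/ before nasal /n/ → [õ]
3 segments change.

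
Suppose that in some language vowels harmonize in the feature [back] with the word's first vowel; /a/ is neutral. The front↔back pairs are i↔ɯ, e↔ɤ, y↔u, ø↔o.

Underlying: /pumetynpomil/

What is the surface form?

[pumɤtunpomɯl]

/e/ harmonizes with /u/ ([+back]) → [ɤ]
/y/ harmonizes with /u/ ([+back]) → [u]
/i/ harmonizes with /u/ ([+back]) → [ɯ]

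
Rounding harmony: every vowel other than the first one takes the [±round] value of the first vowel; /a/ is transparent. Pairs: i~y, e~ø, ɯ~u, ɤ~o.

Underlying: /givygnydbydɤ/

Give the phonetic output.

/y/ harmonizes with /i/ ([-round]) → [i]
/y/ harmonizes with /i/ ([-round]) → [i]
/y/ harmonizes with /i/ ([-round]) → [i]

[givignidbidɤ]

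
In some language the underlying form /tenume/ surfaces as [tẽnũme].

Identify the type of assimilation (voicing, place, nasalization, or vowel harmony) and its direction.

nasalization, regressive

/e/→[ẽ] /u/→[ũ].
Each target copies a feature from the following segment, so the direction is regressive.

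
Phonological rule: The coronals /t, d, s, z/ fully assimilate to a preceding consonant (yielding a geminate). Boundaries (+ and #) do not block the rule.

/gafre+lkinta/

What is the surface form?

/t/ after /n/ → [n] (total assimilation)

[gafre+lkinna]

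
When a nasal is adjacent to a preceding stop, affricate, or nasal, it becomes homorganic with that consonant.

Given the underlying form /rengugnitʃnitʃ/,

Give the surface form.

/n/ after /g/ (velar) → [ŋ]
/n/ after /tʃ/ (palatal) → [ɲ]

[rengugŋitʃɲitʃ]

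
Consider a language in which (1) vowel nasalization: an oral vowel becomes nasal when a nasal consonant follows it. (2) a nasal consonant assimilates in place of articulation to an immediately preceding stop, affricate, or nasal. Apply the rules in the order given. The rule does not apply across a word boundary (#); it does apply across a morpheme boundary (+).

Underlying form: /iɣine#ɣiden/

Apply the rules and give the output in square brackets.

[iɣĩne#ɣidẽn]

Rule 1: /i/ before nasal /n/ → [ĩ]
Rule 1: /e/ before nasal /n/ → [ẽ]
After rule 1: iɣĩne#ɣidẽn
Rule 2: no segment meets the rule's conditions; no change.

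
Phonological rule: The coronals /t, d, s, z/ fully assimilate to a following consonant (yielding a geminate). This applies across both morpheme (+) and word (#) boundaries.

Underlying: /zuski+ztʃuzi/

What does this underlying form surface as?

/s/ before /k/ → [k] (total assimilation)
/z/ before /tʃ/ → [tʃ] (total assimilation)

[zukki+tʃtʃuzi]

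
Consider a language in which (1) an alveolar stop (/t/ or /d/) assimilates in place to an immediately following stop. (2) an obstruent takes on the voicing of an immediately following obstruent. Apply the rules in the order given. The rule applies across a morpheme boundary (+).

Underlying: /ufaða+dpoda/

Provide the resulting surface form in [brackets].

[ufaða+ppoda]

Rule 1: /d/ before /p/ (labial) → [b]
After rule 1: ufaða+bpoda
Rule 2: /b/ before /p/ (voiceless) → [p]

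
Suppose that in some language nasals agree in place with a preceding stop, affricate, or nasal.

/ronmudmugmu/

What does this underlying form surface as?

[ronnudnugŋu]

/m/ after /n/ (alveolar) → [n]
/m/ after /d/ (alveolar) → [n]
/m/ after /g/ (velar) → [ŋ]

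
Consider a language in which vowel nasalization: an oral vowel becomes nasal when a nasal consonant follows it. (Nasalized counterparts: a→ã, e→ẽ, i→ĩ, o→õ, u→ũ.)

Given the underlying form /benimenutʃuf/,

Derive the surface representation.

/e/ before nasal /n/ → [ẽ]
/i/ before nasal /m/ → [ĩ]
/e/ before nasal /n/ → [ẽ]

[bẽnĩmẽnutʃuf]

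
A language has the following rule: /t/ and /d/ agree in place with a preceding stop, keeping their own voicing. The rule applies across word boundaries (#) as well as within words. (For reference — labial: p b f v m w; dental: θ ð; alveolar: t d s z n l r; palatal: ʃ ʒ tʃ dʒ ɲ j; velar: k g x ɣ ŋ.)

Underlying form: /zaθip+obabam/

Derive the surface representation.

[zaθip+obabam]

no segment meets the rule's conditions; no change.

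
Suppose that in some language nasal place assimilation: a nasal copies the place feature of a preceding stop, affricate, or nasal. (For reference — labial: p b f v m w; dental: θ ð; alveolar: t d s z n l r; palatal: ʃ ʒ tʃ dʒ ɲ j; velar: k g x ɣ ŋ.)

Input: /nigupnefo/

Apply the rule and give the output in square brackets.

[nigupmefo]

/n/ after /p/ (labial) → [m]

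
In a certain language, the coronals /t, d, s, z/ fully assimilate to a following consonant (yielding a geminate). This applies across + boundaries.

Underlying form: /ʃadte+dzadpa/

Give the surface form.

/d/ before /t/ → [t] (total assimilation)
/d/ before /z/ → [z] (total assimilation)
/d/ before /p/ → [p] (total assimilation)

[ʃatte+zzappa]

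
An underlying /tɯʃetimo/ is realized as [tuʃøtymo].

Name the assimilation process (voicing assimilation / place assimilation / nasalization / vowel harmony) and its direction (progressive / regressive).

vowel harmony, regressive

/ɯ/→[u] /e/→[ø] /i/→[y].
Vowels agree with the last vowel, so the harmony is regressive.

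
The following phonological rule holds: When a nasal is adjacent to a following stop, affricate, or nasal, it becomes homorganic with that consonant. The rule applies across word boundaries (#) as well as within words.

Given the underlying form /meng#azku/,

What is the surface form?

[meŋg#azku]

/n/ before /g/ (velar) → [ŋ]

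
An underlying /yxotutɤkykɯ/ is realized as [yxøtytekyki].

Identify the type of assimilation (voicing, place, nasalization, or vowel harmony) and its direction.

/o/→[ø] /u/→[y] /ɤ/→[e] /ɯ/→[i].
Vowels agree with the first vowel, so the harmony is progressive.

vowel harmony, progressive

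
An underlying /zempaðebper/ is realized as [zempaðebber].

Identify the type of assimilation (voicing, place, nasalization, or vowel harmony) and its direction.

voicing assimilation, progressive

/p/→[b].
Each target copies a feature from the preceding segment, so the direction is progressive.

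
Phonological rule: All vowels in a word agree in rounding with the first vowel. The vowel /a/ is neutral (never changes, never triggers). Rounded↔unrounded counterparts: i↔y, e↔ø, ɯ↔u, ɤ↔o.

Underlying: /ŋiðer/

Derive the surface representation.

[ŋiðer]

no segment meets the rule's conditions; no change.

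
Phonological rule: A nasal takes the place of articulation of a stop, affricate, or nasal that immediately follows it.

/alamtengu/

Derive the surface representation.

/m/ before /t/ (alveolar) → [n]
/n/ before /g/ (velar) → [ŋ]

[alanteŋgu]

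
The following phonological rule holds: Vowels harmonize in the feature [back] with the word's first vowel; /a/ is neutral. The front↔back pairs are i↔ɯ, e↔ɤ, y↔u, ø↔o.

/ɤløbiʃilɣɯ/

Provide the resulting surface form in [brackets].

/ø/ harmonizes with /ɤ/ ([+back]) → [o]
/i/ harmonizes with /ɤ/ ([+back]) → [ɯ]
/i/ harmonizes with /ɤ/ ([+back]) → [ɯ]

[ɤlobɯʃɯlɣɯ]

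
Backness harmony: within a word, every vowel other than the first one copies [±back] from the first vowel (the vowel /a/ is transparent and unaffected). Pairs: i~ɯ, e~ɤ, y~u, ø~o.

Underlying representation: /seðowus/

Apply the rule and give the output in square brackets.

/o/ harmonizes with /e/ ([-back]) → [ø]
/u/ harmonizes with /e/ ([-back]) → [y]

[seðøwys]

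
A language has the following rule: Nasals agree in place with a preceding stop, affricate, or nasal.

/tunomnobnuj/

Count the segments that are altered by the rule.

2

/n/ after /m/ (labial) → [m]
/n/ after /b/ (labial) → [m]
2 segments change.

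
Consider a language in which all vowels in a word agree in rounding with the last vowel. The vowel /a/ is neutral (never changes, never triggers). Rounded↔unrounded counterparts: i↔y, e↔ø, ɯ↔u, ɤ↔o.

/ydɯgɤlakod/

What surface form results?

[ydugolakod]

/ɯ/ harmonizes with /o/ ([+round]) → [u]
/ɤ/ harmonizes with /o/ ([+round]) → [o]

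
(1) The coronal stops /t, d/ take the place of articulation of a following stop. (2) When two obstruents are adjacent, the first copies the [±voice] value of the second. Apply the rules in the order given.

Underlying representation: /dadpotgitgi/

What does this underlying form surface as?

Rule 1: /d/ before /p/ (labial) → [b]
Rule 1: /t/ before /g/ (velar) → [k]
Rule 1: /t/ before /g/ (velar) → [k]
After rule 1: dabpokgikgi
Rule 2: /b/ before /p/ (voiceless) → [p]
Rule 2: /k/ before /g/ (voiced) → [g]
Rule 2: /k/ before /g/ (voiced) → [g]

[dappoggiggi]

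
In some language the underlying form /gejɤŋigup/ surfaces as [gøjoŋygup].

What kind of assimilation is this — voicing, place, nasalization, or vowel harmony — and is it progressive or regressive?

/e/→[ø] /ɤ/→[o] /i/→[y].
Vowels agree with the last vowel, so the harmony is regressive.

vowel harmony, regressive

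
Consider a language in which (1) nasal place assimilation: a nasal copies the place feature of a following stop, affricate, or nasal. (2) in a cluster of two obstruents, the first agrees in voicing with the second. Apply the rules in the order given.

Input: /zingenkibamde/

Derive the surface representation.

Rule 1: /n/ before /g/ (velar) → [ŋ]
Rule 1: /n/ before /k/ (velar) → [ŋ]
Rule 1: /m/ before /d/ (alveolar) → [n]
After rule 1: ziŋgeŋkibande
Rule 2: no segment meets the rule's conditions; no change.

[ziŋgeŋkibande]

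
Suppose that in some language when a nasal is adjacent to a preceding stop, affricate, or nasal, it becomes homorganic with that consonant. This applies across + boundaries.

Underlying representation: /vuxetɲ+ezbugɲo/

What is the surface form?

/ɲ/ after /t/ (alveolar) → [n]
/ɲ/ after /g/ (velar) → [ŋ]

[vuxetn+ezbugŋo]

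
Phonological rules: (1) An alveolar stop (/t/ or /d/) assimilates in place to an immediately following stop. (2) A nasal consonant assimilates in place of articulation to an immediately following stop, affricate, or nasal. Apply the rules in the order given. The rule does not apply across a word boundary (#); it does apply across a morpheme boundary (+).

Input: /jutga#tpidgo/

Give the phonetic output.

Rule 1: /t/ before /g/ (velar) → [k]
Rule 1: /t/ before /p/ (labial) → [p]
Rule 1: /d/ before /g/ (velar) → [g]
After rule 1: jukga#ppiggo
Rule 2: no segment meets the rule's conditions; no change.

[jukga#ppiggo]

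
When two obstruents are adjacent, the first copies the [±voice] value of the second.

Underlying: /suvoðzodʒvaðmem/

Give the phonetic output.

[suvoðzodʒvaðmem]

no segment meets the rule's conditions; no change.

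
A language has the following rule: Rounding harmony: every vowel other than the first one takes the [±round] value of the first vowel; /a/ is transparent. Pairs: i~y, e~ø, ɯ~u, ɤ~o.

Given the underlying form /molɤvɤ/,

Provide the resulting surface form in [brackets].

/ɤ/ harmonizes with /o/ ([+round]) → [o]
/ɤ/ harmonizes with /o/ ([+round]) → [o]

[molovo]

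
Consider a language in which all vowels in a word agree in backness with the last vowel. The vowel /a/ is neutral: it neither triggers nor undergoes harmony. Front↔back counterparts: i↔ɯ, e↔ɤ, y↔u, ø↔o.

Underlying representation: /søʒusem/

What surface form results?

[søʒysem]

/u/ harmonizes with /e/ ([-back]) → [y]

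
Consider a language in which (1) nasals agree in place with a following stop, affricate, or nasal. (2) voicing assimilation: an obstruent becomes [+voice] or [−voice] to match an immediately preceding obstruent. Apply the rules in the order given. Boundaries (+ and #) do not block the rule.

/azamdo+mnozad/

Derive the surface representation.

[azando+nnozad]

Rule 1: /m/ before /d/ (alveolar) → [n]
Rule 1: /m/ before /n/ (alveolar) → [n]
After rule 1: azando+nnozad
Rule 2: no segment meets the rule's conditions; no change.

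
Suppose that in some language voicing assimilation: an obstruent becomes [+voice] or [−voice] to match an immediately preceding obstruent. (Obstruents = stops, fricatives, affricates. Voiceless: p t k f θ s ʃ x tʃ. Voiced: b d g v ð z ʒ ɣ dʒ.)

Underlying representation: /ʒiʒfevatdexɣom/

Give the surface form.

[ʒiʒvevattexxom]

/f/ after /ʒ/ (voiced) → [v]
/d/ after /t/ (voiceless) → [t]
/ɣ/ after /x/ (voiceless) → [x]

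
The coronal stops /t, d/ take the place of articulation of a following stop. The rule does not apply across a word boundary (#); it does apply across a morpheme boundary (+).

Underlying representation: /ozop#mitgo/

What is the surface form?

/t/ before /g/ (velar) → [k]

[ozop#mikgo]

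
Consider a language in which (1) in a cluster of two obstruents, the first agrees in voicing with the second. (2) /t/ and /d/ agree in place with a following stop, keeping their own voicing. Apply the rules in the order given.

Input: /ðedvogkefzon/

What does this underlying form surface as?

[ðedvokkevzon]

Rule 1: /g/ before /k/ (voiceless) → [k]
Rule 1: /f/ before /z/ (voiced) → [v]
After rule 1: ðedvokkevzon
Rule 2: no segment meets the rule's conditions; no change.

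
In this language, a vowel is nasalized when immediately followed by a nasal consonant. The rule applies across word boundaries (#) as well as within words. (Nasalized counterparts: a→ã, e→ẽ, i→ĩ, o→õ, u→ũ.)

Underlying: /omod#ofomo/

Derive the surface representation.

/o/ before nasal /m/ → [õ]
/o/ before nasal /m/ → [õ]

[õmod#ofõmo]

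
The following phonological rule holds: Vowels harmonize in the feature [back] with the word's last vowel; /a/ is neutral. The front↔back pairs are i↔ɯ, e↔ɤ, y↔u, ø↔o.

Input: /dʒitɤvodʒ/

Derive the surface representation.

/i/ harmonizes with /o/ ([+back]) → [ɯ]

[dʒɯtɤvodʒ]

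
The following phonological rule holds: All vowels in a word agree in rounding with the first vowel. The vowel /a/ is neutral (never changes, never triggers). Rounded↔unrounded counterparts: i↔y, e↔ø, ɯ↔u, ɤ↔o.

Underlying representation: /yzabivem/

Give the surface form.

[yzabyvøm]

/i/ harmonizes with /y/ ([+round]) → [y]
/e/ harmonizes with /y/ ([+round]) → [ø]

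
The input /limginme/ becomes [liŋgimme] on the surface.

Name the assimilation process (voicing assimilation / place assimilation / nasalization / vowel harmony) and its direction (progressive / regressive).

place assimilation, regressive

/m/→[ŋ] /n/→[m].
Each target copies a feature from the following segment, so the direction is regressive.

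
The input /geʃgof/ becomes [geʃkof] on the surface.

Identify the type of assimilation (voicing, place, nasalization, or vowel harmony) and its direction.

voicing assimilation, progressive

/g/→[k].
Each target copies a feature from the preceding segment, so the direction is progressive.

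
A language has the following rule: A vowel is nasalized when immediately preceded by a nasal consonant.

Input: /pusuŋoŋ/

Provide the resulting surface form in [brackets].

[pusuŋõŋ]

/o/ after nasal /ŋ/ → [õ]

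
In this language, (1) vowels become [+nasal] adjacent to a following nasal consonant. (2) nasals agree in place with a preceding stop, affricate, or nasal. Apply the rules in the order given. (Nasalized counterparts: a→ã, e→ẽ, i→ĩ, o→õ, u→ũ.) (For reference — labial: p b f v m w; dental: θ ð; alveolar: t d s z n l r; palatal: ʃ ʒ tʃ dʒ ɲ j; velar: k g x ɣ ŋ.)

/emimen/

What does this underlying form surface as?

[ẽmĩmẽn]

Rule 1: /e/ before nasal /m/ → [ẽ]
Rule 1: /i/ before nasal /m/ → [ĩ]
Rule 1: /e/ before nasal /n/ → [ẽ]
After rule 1: ẽmĩmẽn
Rule 2: no segment meets the rule's conditions; no change.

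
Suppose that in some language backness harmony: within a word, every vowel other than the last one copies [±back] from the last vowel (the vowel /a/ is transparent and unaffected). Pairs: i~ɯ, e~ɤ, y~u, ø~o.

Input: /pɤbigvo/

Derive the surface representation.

/i/ harmonizes with /o/ ([+back]) → [ɯ]

[pɤbɯgvo]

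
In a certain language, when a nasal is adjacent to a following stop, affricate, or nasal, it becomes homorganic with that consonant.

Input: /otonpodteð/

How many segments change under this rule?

/n/ before /p/ (labial) → [m]
1 segment changes.

1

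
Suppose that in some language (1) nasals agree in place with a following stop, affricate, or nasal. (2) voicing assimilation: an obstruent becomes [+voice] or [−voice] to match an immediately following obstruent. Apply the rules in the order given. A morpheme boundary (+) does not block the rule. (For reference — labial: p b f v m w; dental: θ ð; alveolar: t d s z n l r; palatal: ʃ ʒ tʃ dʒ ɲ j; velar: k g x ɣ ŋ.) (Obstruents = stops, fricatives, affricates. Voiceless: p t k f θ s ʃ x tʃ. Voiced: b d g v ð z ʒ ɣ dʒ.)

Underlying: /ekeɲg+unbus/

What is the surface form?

[ekeŋg+umbus]

Rule 1: /ɲ/ before /g/ (velar) → [ŋ]
Rule 1: /n/ before /b/ (labial) → [m]
After rule 1: ekeŋg+umbus
Rule 2: no segment meets the rule's conditions; no change.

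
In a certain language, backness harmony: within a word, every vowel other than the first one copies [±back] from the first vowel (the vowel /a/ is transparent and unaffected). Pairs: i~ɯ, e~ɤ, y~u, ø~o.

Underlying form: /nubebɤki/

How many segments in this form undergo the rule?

/e/ harmonizes with /u/ ([+back]) → [ɤ]
/i/ harmonizes with /u/ ([+back]) → [ɯ]
2 segments change.

2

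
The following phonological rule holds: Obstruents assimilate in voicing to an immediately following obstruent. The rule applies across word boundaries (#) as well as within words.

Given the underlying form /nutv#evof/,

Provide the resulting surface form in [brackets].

/t/ before /v/ (voiced) → [d]

[nudv#evof]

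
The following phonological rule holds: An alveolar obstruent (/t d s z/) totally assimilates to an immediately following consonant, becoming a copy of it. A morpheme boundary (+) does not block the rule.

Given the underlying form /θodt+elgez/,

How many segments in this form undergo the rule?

1

/d/ before /t/ → [t] (total assimilation)
1 segment changes.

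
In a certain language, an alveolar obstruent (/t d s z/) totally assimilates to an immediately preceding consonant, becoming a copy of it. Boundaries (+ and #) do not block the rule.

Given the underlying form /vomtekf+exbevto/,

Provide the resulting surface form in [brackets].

[vommekf+exbevvo]

/t/ after /m/ → [m] (total assimilation)
/t/ after /v/ → [v] (total assimilation)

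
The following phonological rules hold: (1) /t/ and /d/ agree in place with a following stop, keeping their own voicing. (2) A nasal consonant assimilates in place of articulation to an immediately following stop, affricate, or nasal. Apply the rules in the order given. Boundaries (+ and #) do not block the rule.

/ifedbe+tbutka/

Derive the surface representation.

Rule 1: /d/ before /b/ (labial) → [b]
Rule 1: /t/ before /b/ (labial) → [p]
Rule 1: /t/ before /k/ (velar) → [k]
After rule 1: ifebbe+pbukka
Rule 2: no segment meets the rule's conditions; no change.

[ifebbe+pbukka]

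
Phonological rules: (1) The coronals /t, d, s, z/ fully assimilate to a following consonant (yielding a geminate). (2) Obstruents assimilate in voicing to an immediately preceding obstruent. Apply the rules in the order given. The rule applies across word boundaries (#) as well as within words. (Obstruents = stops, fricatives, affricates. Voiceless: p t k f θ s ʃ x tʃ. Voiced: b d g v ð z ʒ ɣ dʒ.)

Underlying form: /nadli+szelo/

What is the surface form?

Rule 1: /d/ before /l/ → [l] (total assimilation)
Rule 1: /s/ before /z/ → [z] (total assimilation)
After rule 1: nalli+zzelo
Rule 2: no segment meets the rule's conditions; no change.

[nalli+zzelo]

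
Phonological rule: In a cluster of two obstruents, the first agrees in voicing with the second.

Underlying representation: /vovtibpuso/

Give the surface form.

[voftippuso]

/v/ before /t/ (voiceless) → [f]
/b/ before /p/ (voiceless) → [p]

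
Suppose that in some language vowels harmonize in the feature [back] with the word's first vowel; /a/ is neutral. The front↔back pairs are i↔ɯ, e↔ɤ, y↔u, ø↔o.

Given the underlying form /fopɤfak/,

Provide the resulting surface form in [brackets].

[fopɤfak]

no segment meets the rule's conditions; no change.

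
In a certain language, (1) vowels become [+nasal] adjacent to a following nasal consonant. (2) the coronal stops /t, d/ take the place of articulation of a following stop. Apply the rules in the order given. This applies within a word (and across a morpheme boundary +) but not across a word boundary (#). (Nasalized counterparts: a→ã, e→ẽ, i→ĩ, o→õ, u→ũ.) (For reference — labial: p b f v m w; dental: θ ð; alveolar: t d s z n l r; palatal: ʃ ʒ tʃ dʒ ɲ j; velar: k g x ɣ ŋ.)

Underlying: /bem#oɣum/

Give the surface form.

[bẽm#oɣũm]

Rule 1: /e/ before nasal /m/ → [ẽ]
Rule 1: /u/ before nasal /m/ → [ũ]
After rule 1: bẽm#oɣũm
Rule 2: no segment meets the rule's conditions; no change.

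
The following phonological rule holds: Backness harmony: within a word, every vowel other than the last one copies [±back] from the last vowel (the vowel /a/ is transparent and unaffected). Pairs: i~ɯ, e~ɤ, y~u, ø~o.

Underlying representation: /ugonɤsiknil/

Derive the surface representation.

/u/ harmonizes with /i/ ([-back]) → [y]
/o/ harmonizes with /i/ ([-back]) → [ø]
/ɤ/ harmonizes with /i/ ([-back]) → [e]

[ygønesiknil]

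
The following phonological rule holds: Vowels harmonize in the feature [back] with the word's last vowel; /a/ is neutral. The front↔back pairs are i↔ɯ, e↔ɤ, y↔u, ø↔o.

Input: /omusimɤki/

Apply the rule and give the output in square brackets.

[ømysimeki]

/o/ harmonizes with /i/ ([-back]) → [ø]
/u/ harmonizes with /i/ ([-back]) → [y]
/ɤ/ harmonizes with /i/ ([-back]) → [e]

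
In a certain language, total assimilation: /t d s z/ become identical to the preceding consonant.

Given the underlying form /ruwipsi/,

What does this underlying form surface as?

/s/ after /p/ → [p] (total assimilation)

[ruwippi]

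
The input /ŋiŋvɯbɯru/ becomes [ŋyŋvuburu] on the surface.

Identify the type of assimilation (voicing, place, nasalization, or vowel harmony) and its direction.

vowel harmony, regressive

/i/→[y] /ɯ/→[u] /ɯ/→[u].
Vowels agree with the last vowel, so the harmony is regressive.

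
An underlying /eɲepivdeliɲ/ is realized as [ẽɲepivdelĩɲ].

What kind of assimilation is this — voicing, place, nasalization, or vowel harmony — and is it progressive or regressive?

nasalization, regressive

/e/→[ẽ] /i/→[ĩ].
Each target copies a feature from the following segment, so the direction is regressive.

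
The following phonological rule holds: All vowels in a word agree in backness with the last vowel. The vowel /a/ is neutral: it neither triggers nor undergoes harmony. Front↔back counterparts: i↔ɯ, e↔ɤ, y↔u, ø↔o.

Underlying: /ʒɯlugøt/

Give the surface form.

[ʒilygøt]

/ɯ/ harmonizes with /ø/ ([-back]) → [i]
/u/ harmonizes with /ø/ ([-back]) → [y]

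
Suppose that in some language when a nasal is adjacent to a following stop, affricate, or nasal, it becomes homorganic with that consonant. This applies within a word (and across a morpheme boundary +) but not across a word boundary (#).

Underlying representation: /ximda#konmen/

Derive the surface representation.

/m/ before /d/ (alveolar) → [n]
/n/ before /m/ (labial) → [m]

[xinda#kommen]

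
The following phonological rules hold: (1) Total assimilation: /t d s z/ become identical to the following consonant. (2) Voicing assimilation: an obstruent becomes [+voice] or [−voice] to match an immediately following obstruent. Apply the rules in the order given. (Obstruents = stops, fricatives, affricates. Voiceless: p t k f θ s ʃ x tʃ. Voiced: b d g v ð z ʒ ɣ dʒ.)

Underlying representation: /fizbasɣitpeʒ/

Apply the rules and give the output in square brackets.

[fibbaɣɣippeʒ]

Rule 1: /z/ before /b/ → [b] (total assimilation)
Rule 1: /s/ before /ɣ/ → [ɣ] (total assimilation)
Rule 1: /t/ before /p/ → [p] (total assimilation)
After rule 1: fibbaɣɣippeʒ
Rule 2: no segment meets the rule's conditions; no change.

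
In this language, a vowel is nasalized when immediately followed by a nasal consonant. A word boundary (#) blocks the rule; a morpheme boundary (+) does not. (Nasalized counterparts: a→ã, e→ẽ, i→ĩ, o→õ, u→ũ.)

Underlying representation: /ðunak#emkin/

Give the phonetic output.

[ðũnak#ẽmkĩn]

/u/ before nasal /n/ → [ũ]
/e/ before nasal /m/ → [ẽ]
/i/ before nasal /n/ → [ĩ]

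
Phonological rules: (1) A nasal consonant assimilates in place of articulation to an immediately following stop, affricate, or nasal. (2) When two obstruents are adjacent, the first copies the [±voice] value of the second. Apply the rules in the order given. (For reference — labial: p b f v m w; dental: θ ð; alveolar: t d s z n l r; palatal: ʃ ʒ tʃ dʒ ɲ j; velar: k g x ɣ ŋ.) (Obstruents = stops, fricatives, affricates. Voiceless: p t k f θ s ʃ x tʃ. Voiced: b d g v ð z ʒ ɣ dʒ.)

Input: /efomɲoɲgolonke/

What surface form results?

Rule 1: /m/ before /ɲ/ (palatal) → [ɲ]
Rule 1: /ɲ/ before /g/ (velar) → [ŋ]
Rule 1: /n/ before /k/ (velar) → [ŋ]
After rule 1: efoɲɲoŋgoloŋke
Rule 2: no segment meets the rule's conditions; no change.

[efoɲɲoŋgoloŋke]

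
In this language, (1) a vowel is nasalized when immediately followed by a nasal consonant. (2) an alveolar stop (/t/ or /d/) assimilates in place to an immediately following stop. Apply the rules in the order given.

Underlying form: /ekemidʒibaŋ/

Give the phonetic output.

[ekẽmidʒibãŋ]

Rule 1: /e/ before nasal /m/ → [ẽ]
Rule 1: /a/ before nasal /ŋ/ → [ã]
After rule 1: ekẽmidʒibãŋ
Rule 2: no segment meets the rule's conditions; no change.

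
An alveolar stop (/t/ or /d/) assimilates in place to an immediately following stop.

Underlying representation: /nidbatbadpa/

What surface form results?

[nibbapbabpa]

/d/ before /b/ (labial) → [b]
/t/ before /b/ (labial) → [p]
/d/ before /p/ (labial) → [b]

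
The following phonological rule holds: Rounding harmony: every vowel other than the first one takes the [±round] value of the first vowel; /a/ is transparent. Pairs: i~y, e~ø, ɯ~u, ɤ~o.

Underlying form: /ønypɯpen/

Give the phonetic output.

/ɯ/ harmonizes with /ø/ ([+round]) → [u]
/e/ harmonizes with /ø/ ([+round]) → [ø]

[ønypupøn]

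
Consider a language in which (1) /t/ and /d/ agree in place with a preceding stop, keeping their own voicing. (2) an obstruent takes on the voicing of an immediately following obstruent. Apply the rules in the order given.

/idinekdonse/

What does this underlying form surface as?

[idineggonse]

Rule 1: /d/ after /k/ (velar) → [g]
After rule 1: idinekgonse
Rule 2: /k/ before /g/ (voiced) → [g]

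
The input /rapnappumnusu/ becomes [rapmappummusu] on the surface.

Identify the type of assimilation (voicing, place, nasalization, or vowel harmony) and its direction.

/n/→[m] /n/→[m].
Each target copies a feature from the preceding segment, so the direction is progressive.

place assimilation, progressive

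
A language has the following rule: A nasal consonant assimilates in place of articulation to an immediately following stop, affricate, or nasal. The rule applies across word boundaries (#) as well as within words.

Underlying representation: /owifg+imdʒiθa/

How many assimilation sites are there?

1

/m/ before /dʒ/ (palatal) → [ɲ]
1 segment changes.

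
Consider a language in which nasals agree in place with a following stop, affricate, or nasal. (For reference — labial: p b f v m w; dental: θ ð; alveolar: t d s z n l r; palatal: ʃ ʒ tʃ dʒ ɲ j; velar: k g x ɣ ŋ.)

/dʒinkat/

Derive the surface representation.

[dʒiŋkat]

/n/ before /k/ (velar) → [ŋ]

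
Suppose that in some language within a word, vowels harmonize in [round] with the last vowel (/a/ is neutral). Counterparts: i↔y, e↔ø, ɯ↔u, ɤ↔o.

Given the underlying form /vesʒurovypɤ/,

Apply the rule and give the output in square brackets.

/u/ harmonizes with /ɤ/ ([-round]) → [ɯ]
/o/ harmonizes with /ɤ/ ([-round]) → [ɤ]
/y/ harmonizes with /ɤ/ ([-round]) → [i]

[vesʒɯrɤvipɤ]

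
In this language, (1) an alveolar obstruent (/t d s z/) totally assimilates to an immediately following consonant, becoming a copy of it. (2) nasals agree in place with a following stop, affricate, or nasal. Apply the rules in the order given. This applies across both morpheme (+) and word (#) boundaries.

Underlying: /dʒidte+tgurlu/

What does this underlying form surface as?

Rule 1: /d/ before /t/ → [t] (total assimilation)
Rule 1: /t/ before /g/ → [g] (total assimilation)
After rule 1: dʒitte+ggurlu
Rule 2: no segment meets the rule's conditions; no change.

[dʒitte+ggurlu]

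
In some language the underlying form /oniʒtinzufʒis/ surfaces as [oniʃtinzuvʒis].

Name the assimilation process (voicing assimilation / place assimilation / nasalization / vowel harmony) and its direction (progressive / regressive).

/ʒ/→[ʃ] /f/→[v].
Each target copies a feature from the following segment, so the direction is regressive.

voicing assimilation, regressive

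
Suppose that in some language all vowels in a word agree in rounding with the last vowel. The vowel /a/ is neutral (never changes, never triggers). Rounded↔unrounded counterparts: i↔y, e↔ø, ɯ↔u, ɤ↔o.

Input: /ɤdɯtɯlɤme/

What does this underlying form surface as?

no segment meets the rule's conditions; no change.

[ɤdɯtɯlɤme]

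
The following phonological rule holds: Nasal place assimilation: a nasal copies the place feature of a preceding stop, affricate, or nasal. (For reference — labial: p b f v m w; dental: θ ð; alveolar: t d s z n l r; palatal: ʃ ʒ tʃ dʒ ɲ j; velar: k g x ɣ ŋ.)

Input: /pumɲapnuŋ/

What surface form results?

/ɲ/ after /m/ (labial) → [m]
/n/ after /p/ (labial) → [m]

[pummapmuŋ]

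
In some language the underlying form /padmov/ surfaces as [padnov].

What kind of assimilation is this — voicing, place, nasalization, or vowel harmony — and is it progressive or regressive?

/m/→[n].
Each target copies a feature from the preceding segment, so the direction is progressive.

place assimilation, progressive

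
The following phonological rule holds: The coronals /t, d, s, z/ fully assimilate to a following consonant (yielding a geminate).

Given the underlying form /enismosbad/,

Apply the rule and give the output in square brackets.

/s/ before /m/ → [m] (total assimilation)
/s/ before /b/ → [b] (total assimilation)

[enimmobbad]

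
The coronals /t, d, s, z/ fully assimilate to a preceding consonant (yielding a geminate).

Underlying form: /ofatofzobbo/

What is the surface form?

[ofatoffobbo]

/z/ after /f/ → [f] (total assimilation)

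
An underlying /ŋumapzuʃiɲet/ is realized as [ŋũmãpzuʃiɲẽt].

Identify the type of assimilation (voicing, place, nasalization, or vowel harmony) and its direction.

/u/→[ũ] /a/→[ã] /e/→[ẽ].
Each target copies a feature from the preceding segment, so the direction is progressive.

nasalization, progressive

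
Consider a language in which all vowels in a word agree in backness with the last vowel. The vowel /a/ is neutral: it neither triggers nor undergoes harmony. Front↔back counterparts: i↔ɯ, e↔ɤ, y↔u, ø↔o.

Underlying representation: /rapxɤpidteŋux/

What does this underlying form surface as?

[rapxɤpɯdtɤŋux]

/i/ harmonizes with /u/ ([+back]) → [ɯ]
/e/ harmonizes with /u/ ([+back]) → [ɤ]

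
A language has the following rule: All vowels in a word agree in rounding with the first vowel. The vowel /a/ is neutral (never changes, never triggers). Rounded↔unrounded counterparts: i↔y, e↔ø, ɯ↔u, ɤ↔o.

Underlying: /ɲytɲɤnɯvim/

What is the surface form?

[ɲytɲonuvym]

/ɤ/ harmonizes with /y/ ([+round]) → [o]
/ɯ/ harmonizes with /y/ ([+round]) → [u]
/i/ harmonizes with /y/ ([+round]) → [y]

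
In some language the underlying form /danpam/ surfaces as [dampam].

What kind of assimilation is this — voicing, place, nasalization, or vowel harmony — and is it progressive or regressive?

/n/→[m].
Each target copies a feature from the following segment, so the direction is regressive.

place assimilation, regressive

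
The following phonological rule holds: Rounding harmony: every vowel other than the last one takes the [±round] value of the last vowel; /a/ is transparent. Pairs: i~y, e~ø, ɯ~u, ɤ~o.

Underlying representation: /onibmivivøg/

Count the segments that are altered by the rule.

/i/ harmonizes with /ø/ ([+round]) → [y]
/i/ harmonizes with /ø/ ([+round]) → [y]
/i/ harmonizes with /ø/ ([+round]) → [y]
3 segments change.

3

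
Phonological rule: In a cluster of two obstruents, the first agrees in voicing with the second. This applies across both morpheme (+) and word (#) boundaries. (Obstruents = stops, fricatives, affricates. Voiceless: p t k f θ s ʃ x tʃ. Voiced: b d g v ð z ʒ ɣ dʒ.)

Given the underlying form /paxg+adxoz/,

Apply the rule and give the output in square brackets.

[paɣg+atxoz]

/x/ before /g/ (voiced) → [ɣ]
/d/ before /x/ (voiceless) → [t]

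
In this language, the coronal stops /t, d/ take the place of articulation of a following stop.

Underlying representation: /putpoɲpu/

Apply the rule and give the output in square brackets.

[puppoɲpu]

/t/ before /p/ (labial) → [p]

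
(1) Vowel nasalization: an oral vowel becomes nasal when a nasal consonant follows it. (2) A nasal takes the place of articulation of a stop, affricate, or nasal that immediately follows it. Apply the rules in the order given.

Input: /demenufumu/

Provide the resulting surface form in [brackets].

Rule 1: /e/ before nasal /m/ → [ẽ]
Rule 1: /e/ before nasal /n/ → [ẽ]
Rule 1: /u/ before nasal /m/ → [ũ]
After rule 1: dẽmẽnufũmu
Rule 2: no segment meets the rule's conditions; no change.

[dẽmẽnufũmu]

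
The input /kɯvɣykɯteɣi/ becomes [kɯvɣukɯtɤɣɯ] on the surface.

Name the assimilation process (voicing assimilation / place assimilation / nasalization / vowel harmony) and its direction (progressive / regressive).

vowel harmony, progressive

/y/→[u] /e/→[ɤ] /i/→[ɯ].
Vowels agree with the first vowel, so the harmony is progressive.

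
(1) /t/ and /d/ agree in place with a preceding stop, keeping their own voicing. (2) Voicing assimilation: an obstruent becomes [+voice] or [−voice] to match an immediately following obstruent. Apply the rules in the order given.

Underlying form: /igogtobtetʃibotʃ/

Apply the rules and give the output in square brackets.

Rule 1: /t/ after /g/ (velar) → [k]
Rule 1: /t/ after /b/ (labial) → [p]
After rule 1: igogkobpetʃibotʃ
Rule 2: /g/ before /k/ (voiceless) → [k]
Rule 2: /b/ before /p/ (voiceless) → [p]

[igokkoppetʃibotʃ]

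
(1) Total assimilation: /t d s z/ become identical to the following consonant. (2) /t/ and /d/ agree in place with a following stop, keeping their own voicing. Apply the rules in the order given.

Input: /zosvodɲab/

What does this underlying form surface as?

[zovvoɲɲab]

Rule 1: /s/ before /v/ → [v] (total assimilation)
Rule 1: /d/ before /ɲ/ → [ɲ] (total assimilation)
After rule 1: zovvoɲɲab
Rule 2: no segment meets the rule's conditions; no change.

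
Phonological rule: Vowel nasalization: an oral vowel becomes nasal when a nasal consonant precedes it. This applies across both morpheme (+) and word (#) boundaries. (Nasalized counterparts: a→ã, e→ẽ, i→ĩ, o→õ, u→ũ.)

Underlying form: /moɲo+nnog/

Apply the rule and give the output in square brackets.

[mõɲõ+nnõg]

/o/ after nasal /m/ → [õ]
/o/ after nasal /ɲ/ → [õ]
/o/ after nasal /n/ → [õ]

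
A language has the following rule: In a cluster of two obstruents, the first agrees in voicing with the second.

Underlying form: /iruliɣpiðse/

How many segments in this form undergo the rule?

2

/ɣ/ before /p/ (voiceless) → [x]
/ð/ before /s/ (voiceless) → [θ]
2 segments change.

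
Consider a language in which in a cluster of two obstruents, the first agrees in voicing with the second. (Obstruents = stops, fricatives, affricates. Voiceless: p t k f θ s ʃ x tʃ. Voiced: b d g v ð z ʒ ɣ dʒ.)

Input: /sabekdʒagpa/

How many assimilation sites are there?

2

/k/ before /dʒ/ (voiced) → [g]
/g/ before /p/ (voiceless) → [k]
2 segments change.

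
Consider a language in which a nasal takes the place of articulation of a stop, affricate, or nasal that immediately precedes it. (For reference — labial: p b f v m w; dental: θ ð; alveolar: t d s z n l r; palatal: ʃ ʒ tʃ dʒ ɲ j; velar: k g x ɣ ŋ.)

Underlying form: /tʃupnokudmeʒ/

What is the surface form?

[tʃupmokudneʒ]

/n/ after /p/ (labial) → [m]
/m/ after /d/ (alveolar) → [n]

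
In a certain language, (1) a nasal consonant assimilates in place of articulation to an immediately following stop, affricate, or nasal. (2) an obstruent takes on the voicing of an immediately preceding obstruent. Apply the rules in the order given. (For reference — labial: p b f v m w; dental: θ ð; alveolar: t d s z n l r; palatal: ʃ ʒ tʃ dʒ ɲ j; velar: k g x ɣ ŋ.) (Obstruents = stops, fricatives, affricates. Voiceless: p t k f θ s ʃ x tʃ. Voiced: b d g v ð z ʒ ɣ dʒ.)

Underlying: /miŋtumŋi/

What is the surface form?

Rule 1: /ŋ/ before /t/ (alveolar) → [n]
Rule 1: /m/ before /ŋ/ (velar) → [ŋ]
After rule 1: mintuŋŋi
Rule 2: no segment meets the rule's conditions; no change.

[mintuŋŋi]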